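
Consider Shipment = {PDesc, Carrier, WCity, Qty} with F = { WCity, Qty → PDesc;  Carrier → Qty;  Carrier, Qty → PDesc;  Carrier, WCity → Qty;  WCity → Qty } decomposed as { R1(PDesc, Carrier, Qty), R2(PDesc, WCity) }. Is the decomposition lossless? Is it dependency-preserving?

lossy and not dependency-preserving

Lossless test: (PDesc)⁺ = {PDesc}, which is a superkey of neither fragment — lossy.
Dependency preservation: the restricted closure of {WCity} across the fragments never reaches {Qty}, so WCity → Qty cannot be enforced without a join — not preserved.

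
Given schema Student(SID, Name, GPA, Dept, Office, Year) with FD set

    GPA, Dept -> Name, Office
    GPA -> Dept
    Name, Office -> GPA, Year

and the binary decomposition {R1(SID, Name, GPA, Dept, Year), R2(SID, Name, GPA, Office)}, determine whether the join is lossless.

Common attributes: R1 ∩ R2 = {SID, Name, GPA}.
Closure of {SID, Name, GPA}: GPA → Dept applies, adding Dept; GPA, Dept → Name, Office applies, adding Office; Name, Office → GPA, Year applies, adding Year. So (SID, Name, GPA)⁺ = {SID, Name, GPA, Dept, Office, Year}.
This closure contains every attribute of R1, so R1 ∩ R2 → R1. The join is lossless.

Yes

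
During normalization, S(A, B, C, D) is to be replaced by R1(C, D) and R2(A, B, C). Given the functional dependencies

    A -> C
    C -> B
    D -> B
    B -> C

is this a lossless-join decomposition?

Common attributes: R1 ∩ R2 = {C}.
Closure of {C}: C → B applies, adding B. So (C)⁺ = {B, C}.
The closure contains neither all of R1 = {C, D} nor all of R2 = {A, B, C}, so the common attributes are not a superkey of either fragment. The join is lossy.

No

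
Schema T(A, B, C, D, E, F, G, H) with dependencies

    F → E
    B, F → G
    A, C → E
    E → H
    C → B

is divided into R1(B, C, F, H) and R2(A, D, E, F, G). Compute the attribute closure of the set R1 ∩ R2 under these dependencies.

E, F, H

R1 ∩ R2 = {F}.
F → E applies, adding E
E → H applies, adding H
Closure: {E, F, H}.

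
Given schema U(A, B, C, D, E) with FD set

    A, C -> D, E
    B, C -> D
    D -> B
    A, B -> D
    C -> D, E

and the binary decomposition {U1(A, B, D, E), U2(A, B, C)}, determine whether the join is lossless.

Common attributes: U1 ∩ U2 = {A, B}.
Closure of {A, B}: A, B → D applies, adding D. So (A, B)⁺ = {A, B, D}.
The closure contains neither all of U1 = {A, B, D, E} nor all of U2 = {A, B, C}, so the common attributes are not a superkey of either fragment. The join is lossy.

No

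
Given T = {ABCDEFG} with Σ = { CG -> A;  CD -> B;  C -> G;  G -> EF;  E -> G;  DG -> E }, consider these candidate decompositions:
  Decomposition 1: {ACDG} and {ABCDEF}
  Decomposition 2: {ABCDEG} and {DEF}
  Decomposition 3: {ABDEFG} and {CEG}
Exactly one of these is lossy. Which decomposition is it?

Decomposition 1: common = {ACD}, closure = {ABCDEFG} → lossless.
Decomposition 2: common = {DE}, closure = {DEFG} → lossless.
Decomposition 3: common = {EG}, closure = {EFG} → lossy.

Decomposition 3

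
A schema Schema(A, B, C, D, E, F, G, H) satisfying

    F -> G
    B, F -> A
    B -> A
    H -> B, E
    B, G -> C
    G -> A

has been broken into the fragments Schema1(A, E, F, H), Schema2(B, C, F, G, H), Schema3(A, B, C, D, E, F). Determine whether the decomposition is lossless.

Chase test. Columns are A, B, C, D, E, F, G, H; row i has aⱼ where attribute j ∈ Schemai, else bᵢⱼ.
Initial tableau (one row per fragment):
  row 1: a1 b12 b13 b14 a5 a6 b17 a8
  row 2: b21 a2 a3 b24 b25 a6 a7 a8
  row 3: a1 a2 a3 a4 a5 a6 b37 b38
Rows 1 and 2 agree on F; apply F→G and equate their G entries.
Rows 1 and 3 agree on F; apply F→G and equate their G entries.
Rows 2 and 3 agree on B, F; apply B, F→A and equate their A entries.
Rows 1 and 2 agree on H; apply H→B, E and equate their B, E entries.
Rows 1 and 2 agree on B, G; apply B, G→C and equate their C entries.
No row becomes fully distinguished — the join is lossy.

No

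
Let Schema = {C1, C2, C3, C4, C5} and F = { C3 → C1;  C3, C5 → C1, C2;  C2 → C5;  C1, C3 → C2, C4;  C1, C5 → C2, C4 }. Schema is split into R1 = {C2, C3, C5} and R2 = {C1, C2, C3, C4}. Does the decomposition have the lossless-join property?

Common attributes: R1 ∩ R2 = {C2, C3}.
Closure of {C2, C3}: C3 → C1 applies, adding C1; C2 → C5 applies, adding C5; C1, C3 → C2, C4 applies, adding C4. So (C2, C3)⁺ = {C1, C2, C3, C4, C5}.
This closure contains every attribute of R1, so R1 ∩ R2 → R1. The join is lossless.

Yes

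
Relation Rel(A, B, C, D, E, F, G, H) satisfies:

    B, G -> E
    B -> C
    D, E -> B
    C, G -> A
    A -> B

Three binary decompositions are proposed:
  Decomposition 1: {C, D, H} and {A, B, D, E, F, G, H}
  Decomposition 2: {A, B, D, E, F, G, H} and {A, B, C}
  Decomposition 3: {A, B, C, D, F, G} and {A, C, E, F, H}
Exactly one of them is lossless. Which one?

Decomposition 2

Decomposition 1: common = {D, H}, closure = {D, H} → lossy.
Decomposition 2: common = {A, B}, closure = {A, B, C} → lossless.
Decomposition 3: common = {A, C, F}, closure = {A, B, C, F} → lossy.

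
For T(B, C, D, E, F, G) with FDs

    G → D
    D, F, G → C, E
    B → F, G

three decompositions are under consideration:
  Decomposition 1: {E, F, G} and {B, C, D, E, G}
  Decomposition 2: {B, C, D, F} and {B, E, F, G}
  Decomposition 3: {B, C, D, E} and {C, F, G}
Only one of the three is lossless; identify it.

Decomposition 1: common = {E, G}, closure = {D, E, G} → lossy.
Decomposition 2: common = {B, F}, closure = {B, C, D, E, F, G} → lossless.
Decomposition 3: common = {C}, closure = {C} → lossy.

Decomposition 2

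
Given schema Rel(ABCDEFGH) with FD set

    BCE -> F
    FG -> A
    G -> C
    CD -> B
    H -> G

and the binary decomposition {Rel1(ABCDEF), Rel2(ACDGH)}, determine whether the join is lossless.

No

Common attributes: Rel1 ∩ Rel2 = {ACD}.
Closure of {ACD}: CD → B applies, adding B. So (ACD)⁺ = {ABCD}.
The closure contains neither all of Rel1 = {ABCDEF} nor all of Rel2 = {ACDGH}, so the common attributes are not a superkey of either fragment. The join is lossy.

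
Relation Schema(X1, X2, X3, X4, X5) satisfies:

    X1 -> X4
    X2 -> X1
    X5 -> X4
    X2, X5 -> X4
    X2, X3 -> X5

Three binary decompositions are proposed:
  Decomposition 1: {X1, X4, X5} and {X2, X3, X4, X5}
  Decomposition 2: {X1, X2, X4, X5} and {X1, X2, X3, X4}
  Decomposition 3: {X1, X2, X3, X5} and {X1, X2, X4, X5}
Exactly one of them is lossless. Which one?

Decomposition 1: common = {X4, X5}, closure = {X4, X5} → lossy.
Decomposition 2: common = {X1, X2, X4}, closure = {X1, X2, X4} → lossy.
Decomposition 3: common = {X1, X2, X5}, closure = {X1, X2, X4, X5} → lossless.

Decomposition 3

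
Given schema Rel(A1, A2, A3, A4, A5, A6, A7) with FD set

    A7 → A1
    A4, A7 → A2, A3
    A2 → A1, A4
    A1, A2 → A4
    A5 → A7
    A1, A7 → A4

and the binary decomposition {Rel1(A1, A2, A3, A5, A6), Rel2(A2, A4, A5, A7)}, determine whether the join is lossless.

Yes

Common attributes: Rel1 ∩ Rel2 = {A2, A5}.
Closure of {A2, A5}: A2 → A1, A4 applies, adding A1, A4; A5 → A7 applies, adding A7; A4, A7 → A2, A3 applies, adding A3. So (A2, A5)⁺ = {A1, A2, A3, A4, A5, A7}.
This closure contains every attribute of Rel2, so Rel1 ∩ Rel2 → Rel2. The join is lossless.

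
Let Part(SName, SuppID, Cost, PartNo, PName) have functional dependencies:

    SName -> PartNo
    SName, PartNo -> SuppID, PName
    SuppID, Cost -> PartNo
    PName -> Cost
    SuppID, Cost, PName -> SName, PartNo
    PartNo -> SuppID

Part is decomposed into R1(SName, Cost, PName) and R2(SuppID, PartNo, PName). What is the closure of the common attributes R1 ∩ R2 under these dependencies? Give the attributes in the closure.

Cost, PName

R1 ∩ R2 = {PName}.
PName → Cost applies, adding Cost
Closure: {Cost, PName}.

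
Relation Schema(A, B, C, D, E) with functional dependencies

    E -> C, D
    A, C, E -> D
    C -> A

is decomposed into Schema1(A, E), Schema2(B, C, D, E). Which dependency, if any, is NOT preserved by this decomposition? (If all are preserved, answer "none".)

Check C → A: no single fragment contains all of {A, C}, and the restricted closure of {C} across the fragments never reaches {A}.
E → C, D is preserved.
A, C, E → D is preserved.

C -> A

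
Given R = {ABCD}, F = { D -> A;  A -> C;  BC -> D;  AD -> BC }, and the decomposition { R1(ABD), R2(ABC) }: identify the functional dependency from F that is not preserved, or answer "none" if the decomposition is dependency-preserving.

none

D → A lies within R1.
A → C lies within R2.
BC → D: restricted closure across fragments reaches D.
AD → BC: restricted closure across fragments reaches BC.
Every dependency is enforceable on the fragments, so the decomposition is dependency-preserving.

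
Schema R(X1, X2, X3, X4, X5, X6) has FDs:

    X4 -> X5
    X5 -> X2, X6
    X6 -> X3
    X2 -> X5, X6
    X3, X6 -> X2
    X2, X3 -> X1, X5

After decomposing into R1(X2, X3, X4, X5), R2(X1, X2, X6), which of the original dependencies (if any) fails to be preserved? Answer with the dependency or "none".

X4 → X5 lies within R1.
X5 → X2, X6: restricted closure across fragments reaches X2, X6.
X6 → X3: restricted closure across fragments reaches X3.
X2 → X5, X6: restricted closure across fragments reaches X5, X6.
X3, X6 → X2: restricted closure across fragments reaches X2.
X2, X3 → X1, X5: restricted closure across fragments reaches X1, X5.
Every dependency is enforceable on the fragments, so the decomposition is dependency-preserving.

none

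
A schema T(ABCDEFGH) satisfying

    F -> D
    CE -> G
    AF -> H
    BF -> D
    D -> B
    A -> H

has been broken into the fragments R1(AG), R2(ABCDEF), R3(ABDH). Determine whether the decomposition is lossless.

No

Chase test. Columns are ABCDEFGH; row i has aⱼ where attribute j ∈ Ri, else bᵢⱼ.
Initial tableau (one row per fragment):
  row 1: a1 b12 b13 b14 b15 b16 a7 b18
  row 2: a1 a2 a3 a4 a5 a6 b27 b28
  row 3: a1 a2 b33 a4 b35 b36 b37 a8
Rows 1 and 2 agree on A; apply A→H and equate their H entries.
Rows 1 and 3 agree on A; apply A→H and equate their H entries.
No row becomes fully distinguished — the join is lossy.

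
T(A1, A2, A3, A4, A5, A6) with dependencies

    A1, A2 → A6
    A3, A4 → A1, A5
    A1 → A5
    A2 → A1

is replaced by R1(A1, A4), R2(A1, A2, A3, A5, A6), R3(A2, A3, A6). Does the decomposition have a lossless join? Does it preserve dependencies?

Lossless test (chase): Rows 1 and 2 agree on A1; apply A1→A5 and equate their A5 entries. Rows 2 and 3 agree on A2; apply A2→A1 and equate their A1 entries. Rows 1 and 3 agree on A1; apply A1→A5 and equate their A5 entries. No row becomes fully distinguished — the join is lossy.
Dependency preservation: the restricted closure of {A3, A4} across the fragments never reaches {A1, A5}, so A3, A4 → A1, A5 cannot be enforced without a join — not preserved.

lossy and not dependency-preserving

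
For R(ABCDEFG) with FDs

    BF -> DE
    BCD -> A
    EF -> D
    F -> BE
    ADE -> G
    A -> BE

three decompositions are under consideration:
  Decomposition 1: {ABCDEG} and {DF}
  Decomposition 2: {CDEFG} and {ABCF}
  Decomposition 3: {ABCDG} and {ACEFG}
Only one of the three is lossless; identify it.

Decomposition 1: common = {D}, closure = {D} → lossy.
Decomposition 2: common = {CF}, closure = {ABCDEFG} → lossless.
Decomposition 3: common = {ACG}, closure = {ABCEG} → lossy.

Decomposition 2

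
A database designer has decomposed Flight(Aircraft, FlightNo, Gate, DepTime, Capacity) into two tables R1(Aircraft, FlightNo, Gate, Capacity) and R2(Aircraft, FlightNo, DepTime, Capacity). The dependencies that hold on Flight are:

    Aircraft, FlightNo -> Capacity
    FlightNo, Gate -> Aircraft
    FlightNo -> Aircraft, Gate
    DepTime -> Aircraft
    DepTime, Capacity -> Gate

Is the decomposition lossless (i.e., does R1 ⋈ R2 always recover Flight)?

Yes

Common attributes: R1 ∩ R2 = {Aircraft, FlightNo, Capacity}.
Closure of {Aircraft, FlightNo, Capacity}: FlightNo → Aircraft, Gate applies, adding Gate. So (Aircraft, FlightNo, Capacity)⁺ = {Aircraft, FlightNo, Gate, Capacity}.
This closure contains every attribute of R1, so R1 ∩ R2 → R1. The join is lossless.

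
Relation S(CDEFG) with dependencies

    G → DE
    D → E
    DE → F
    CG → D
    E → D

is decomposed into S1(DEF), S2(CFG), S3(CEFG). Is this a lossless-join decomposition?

Yes

Chase test. Columns are CDEFG; row i has aⱼ where attribute j ∈ Si, else bᵢⱼ.
Initial tableau (one row per fragment):
  row 1: b11 a2 a3 a4 b15
  row 2: a1 b22 b23 a4 a5
  row 3: a1 b32 a3 a4 a5
Rows 2 and 3 agree on G; apply G→DE and equate their DE entries.
Rows 1 and 2 agree on E; apply E→D and equate their D entries.
Row 2 is now all distinguished symbols — the join is lossless.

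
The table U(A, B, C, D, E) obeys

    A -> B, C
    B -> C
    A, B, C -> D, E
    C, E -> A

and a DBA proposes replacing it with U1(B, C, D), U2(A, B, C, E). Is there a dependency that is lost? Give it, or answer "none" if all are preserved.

A, B, C -> D, E

Check A, B, C → D, E: no single fragment contains all of {A, B, C, D, E}, and the restricted closure of {A, B, C} across the fragments never reaches {D, E}.
A → B, C is preserved.
B → C is preserved.
C, E → A is preserved.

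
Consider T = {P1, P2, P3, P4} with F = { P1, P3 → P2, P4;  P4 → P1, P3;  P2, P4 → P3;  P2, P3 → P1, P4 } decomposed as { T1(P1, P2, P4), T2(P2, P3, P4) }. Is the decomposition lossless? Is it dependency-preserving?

Lossless test: (P2, P4)⁺ = {P1, P2, P3, P4}, which contains all of one fragment — lossless.
Dependency preservation: the restricted closure of {P1, P3} across the fragments never reaches {P2, P4}, so P1, P3 → P2, P4 cannot be enforced without a join — not preserved.

lossless but not dependency-preserving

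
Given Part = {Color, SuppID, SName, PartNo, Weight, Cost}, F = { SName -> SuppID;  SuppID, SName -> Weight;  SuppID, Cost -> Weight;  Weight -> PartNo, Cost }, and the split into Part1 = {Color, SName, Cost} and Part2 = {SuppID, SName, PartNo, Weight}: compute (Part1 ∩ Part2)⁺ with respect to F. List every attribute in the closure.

SuppID, SName, PartNo, Weight, Cost

Part1 ∩ Part2 = {SName}.
SName → SuppID applies, adding SuppID
SuppID, SName → Weight applies, adding Weight
Weight → PartNo, Cost applies, adding PartNo, Cost
Closure: {SuppID, SName, PartNo, Weight, Cost}.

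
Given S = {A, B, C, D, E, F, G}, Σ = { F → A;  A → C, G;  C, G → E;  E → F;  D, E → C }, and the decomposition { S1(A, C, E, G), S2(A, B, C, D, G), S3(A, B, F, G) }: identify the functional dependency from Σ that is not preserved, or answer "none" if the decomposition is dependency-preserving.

none

F → A lies within S3.
A → C, G lies within S1.
C, G → E lies within S1.
E → F: restricted closure across fragments reaches F.
D, E → C: restricted closure across fragments reaches C.
Every dependency is enforceable on the fragments, so the decomposition is dependency-preserving.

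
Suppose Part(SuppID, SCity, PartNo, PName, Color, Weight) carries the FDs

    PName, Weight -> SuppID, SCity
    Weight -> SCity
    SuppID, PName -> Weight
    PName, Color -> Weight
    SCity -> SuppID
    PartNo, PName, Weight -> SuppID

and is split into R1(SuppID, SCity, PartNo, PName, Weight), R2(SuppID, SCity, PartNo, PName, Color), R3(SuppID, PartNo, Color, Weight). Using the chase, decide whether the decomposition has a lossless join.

Chase test. Columns are SuppID, SCity, PartNo, PName, Color, Weight; row i has aⱼ where attribute j ∈ Ri, else bᵢⱼ.
Initial tableau (one row per fragment):
  row 1: a1 a2 a3 a4 b15 a6
  row 2: a1 a2 a3 a4 a5 b26
  row 3: a1 b32 a3 b34 a5 a6
Rows 1 and 3 agree on Weight; apply Weight→SCity and equate their SCity entries.
Rows 1 and 2 agree on SuppID, PName; apply SuppID, PName→Weight and equate their Weight entries.
Row 2 is now all distinguished symbols — the join is lossless.

Yes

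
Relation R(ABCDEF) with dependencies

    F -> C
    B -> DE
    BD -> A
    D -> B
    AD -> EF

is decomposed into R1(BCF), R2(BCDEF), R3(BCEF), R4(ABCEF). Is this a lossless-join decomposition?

Yes

Chase test. Columns are ABCDEF; row i has aⱼ where attribute j ∈ Ri, else bᵢⱼ.
Initial tableau (one row per fragment):
  row 1: b11 a2 a3 b14 b15 a6
  row 2: b21 a2 a3 a4 a5 a6
  row 3: b31 a2 a3 b34 a5 a6
  row 4: a1 a2 a3 b44 a5 a6
Rows 1 and 2 agree on B; apply B→DE and equate their DE entries.
Rows 1 and 3 agree on B; apply B→DE and equate their DE entries.
Rows 1 and 4 agree on B; apply B→DE and equate their DE entries.
Rows 1 and 2 agree on BD; apply BD→A and equate their A entries.
Rows 1 and 3 agree on BD; apply BD→A and equate their A entries.
Rows 1 and 4 agree on BD; apply BD→A and equate their A entries.
Row 1 is now all distinguished symbols — the join is lossless.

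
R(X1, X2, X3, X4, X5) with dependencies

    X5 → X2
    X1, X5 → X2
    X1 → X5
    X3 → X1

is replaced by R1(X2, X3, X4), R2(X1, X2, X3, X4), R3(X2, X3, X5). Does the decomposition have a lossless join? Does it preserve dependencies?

lossless but not dependency-preserving

Lossless test (chase): Rows 1 and 2 agree on X3; apply X3→X1 and equate their X1 entries. Rows 1 and 3 agree on X3; apply X3→X1 and equate their X1 entries. Rows 1 and 2 agree on X1; apply X1→X5 and equate their X5 entries. Rows 1 and 3 agree on X1; apply X1→X5 and equate their X5 entries. Row 1 is now all distinguished symbols — the join is lossless.
Dependency preservation: the restricted closure of {X1} across the fragments never reaches {X5}, so X1 → X5 cannot be enforced without a join — not preserved.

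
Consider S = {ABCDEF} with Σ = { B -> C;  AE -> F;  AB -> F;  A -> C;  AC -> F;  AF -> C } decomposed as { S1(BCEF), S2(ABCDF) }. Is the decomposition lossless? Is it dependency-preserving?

Lossless test: (BCF)⁺ = {BCF}, which is a superkey of neither fragment — lossy.
Dependency preservation: AE → F is not contained in any single fragment, but the restricted closure of its left-hand side across the fragments still reaches the right-hand side; the remaining FDs each lie inside some fragment. All dependencies are preserved.

lossy but dependency-preserving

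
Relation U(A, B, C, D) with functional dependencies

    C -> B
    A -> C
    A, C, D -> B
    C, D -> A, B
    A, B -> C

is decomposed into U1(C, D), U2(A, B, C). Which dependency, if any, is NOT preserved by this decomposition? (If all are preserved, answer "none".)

Check C, D → A, B: no single fragment contains all of {A, B, C, D}, and the restricted closure of {C, D} across the fragments never reaches {A, B}.
C → B is preserved.
A → C is preserved.
A, C, D → B is preserved.
A, B → C is preserved.

C, D -> A, B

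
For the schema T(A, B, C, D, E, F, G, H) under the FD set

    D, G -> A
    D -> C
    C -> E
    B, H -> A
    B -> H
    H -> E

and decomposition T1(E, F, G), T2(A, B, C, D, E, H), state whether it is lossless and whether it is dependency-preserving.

lossy and not dependency-preserving

Lossless test: (E)⁺ = {E}, which is a superkey of neither fragment — lossy.
Dependency preservation: the restricted closure of {D, G} across the fragments never reaches {A}, so D, G → A cannot be enforced without a join — not preserved.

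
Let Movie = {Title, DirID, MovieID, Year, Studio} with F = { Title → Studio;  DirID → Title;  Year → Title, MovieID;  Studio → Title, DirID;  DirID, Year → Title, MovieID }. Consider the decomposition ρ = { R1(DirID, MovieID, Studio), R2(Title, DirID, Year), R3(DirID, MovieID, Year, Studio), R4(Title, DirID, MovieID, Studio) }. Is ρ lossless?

Chase test. Columns are Title, DirID, MovieID, Year, Studio; row i has aⱼ where attribute j ∈ Ri, else bᵢⱼ.
Initial tableau (one row per fragment):
  row 1: b11 a2 a3 b14 a5
  row 2: a1 a2 b23 a4 b25
  row 3: b31 a2 a3 a4 a5
  row 4: a1 a2 a3 b44 a5
Rows 2 and 4 agree on Title; apply Title→Studio and equate their Studio entries.
Rows 1 and 2 agree on DirID; apply DirID→Title and equate their Title entries.
Rows 1 and 3 agree on DirID; apply DirID→Title and equate their Title entries.
Rows 2 and 3 agree on Year; apply Year→Title, MovieID and equate their Title, MovieID entries.
Row 2 is now all distinguished symbols — the join is lossless.

Yes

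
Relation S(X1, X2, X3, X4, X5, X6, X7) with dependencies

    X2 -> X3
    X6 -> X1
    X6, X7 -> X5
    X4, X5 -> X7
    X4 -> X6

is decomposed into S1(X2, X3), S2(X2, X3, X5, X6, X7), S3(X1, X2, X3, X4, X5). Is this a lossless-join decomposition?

No

Chase test. Columns are X1, X2, X3, X4, X5, X6, X7; row i has aⱼ where attribute j ∈ Si, else bᵢⱼ.
Initial tableau (one row per fragment):
  row 1: b11 a2 a3 b14 b15 b16 b17
  row 2: b21 a2 a3 b24 a5 a6 a7
  row 3: a1 a2 a3 a4 a5 b36 b37
No row becomes fully distinguished — the join is lossy.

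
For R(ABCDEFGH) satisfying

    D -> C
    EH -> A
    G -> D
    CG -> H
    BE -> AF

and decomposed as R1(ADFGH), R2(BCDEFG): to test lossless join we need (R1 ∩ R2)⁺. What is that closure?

CDFGH

R1 ∩ R2 = {DFG}.
D → C applies, adding C
CG → H applies, adding H
Closure: {CDFGH}.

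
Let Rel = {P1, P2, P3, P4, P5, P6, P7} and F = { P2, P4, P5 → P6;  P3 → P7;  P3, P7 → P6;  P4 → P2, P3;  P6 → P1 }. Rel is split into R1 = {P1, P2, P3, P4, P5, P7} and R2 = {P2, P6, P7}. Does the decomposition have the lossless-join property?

Common attributes: R1 ∩ R2 = {P2, P7}.
No dependency enlarges {P2, P7}, so (P2, P7)⁺ = {P2, P7}.
The closure contains neither all of R1 = {P1, P2, P3, P4, P5, P7} nor all of R2 = {P2, P6, P7}, so the common attributes are not a superkey of either fragment. The join is lossy.

No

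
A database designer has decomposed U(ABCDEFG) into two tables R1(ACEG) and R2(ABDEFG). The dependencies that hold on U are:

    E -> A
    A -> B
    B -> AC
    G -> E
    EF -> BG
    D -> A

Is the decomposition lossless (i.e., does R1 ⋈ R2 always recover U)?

Common attributes: R1 ∩ R2 = {AEG}.
Closure of {AEG}: A → B applies, adding B; B → AC applies, adding C. So (AEG)⁺ = {ABCEG}.
This closure contains every attribute of R1, so R1 ∩ R2 → R1. The join is lossless.

Yes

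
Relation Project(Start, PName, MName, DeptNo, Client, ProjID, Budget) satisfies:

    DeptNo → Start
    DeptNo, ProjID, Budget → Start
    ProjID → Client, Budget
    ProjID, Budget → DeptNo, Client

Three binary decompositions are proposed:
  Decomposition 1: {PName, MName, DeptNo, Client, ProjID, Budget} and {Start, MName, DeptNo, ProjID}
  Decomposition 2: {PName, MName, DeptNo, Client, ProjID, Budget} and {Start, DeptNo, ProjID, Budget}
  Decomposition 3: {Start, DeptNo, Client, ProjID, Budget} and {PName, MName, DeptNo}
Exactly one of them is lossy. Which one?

Decomposition 3

Decomposition 1: common = {MName, DeptNo, ProjID}, closure = {Start, MName, DeptNo, Client, ProjID, Budget} → lossless.
Decomposition 2: common = {DeptNo, ProjID, Budget}, closure = {Start, DeptNo, Client, ProjID, Budget} → lossless.
Decomposition 3: common = {DeptNo}, closure = {Start, DeptNo} → lossy.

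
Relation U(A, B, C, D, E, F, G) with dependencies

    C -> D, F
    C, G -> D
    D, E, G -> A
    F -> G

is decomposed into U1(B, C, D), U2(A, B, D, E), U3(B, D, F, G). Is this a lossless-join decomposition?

Chase test. Columns are A, B, C, D, E, F, G; row i has aⱼ where attribute j ∈ Ui, else bᵢⱼ.
Initial tableau (one row per fragment):
  row 1: b11 a2 a3 a4 b15 b16 b17
  row 2: a1 a2 b23 a4 a5 b26 b27
  row 3: b31 a2 b33 a4 b35 a6 a7
No row becomes fully distinguished — the join is lossy.

No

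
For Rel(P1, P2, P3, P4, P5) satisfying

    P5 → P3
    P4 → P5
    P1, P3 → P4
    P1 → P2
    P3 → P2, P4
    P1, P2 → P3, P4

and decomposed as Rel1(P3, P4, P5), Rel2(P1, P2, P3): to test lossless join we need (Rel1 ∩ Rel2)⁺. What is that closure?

Rel1 ∩ Rel2 = {P3}.
P3 → P2, P4 applies, adding P2, P4
P4 → P5 applies, adding P5
Closure: {P2, P3, P4, P5}.

P2, P3, P4, P5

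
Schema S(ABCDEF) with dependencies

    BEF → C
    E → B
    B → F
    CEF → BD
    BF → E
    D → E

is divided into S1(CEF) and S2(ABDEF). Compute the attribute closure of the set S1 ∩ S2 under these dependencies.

S1 ∩ S2 = {EF}.
E → B applies, adding B
BEF → C applies, adding C
CEF → BD applies, adding D
Closure: {BCDEF}.

BCDEF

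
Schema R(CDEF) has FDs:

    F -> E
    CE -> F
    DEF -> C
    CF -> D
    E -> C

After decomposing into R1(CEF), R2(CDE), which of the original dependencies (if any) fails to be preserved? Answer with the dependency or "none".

none

F → E lies within R1.
CE → F lies within R1.
DEF → C: restricted closure across fragments reaches C.
CF → D: restricted closure across fragments reaches D.
E → C lies within R1.
Every dependency is enforceable on the fragments, so the decomposition is dependency-preserving.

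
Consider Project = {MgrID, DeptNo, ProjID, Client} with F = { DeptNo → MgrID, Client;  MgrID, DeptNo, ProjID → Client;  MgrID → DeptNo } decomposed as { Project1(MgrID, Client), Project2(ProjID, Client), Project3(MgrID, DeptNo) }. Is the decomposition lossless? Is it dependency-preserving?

Lossless test (chase): Rows 1 and 3 agree on MgrID; apply MgrID→DeptNo and equate their DeptNo entries. Rows 1 and 3 agree on DeptNo; apply DeptNo→MgrID, Client and equate their MgrID, Client entries. No row becomes fully distinguished — the join is lossy.
Dependency preservation: DeptNo → MgrID, Client; MgrID, DeptNo, ProjID → Client are not contained in any single fragment, but the restricted closure of each left-hand side across the fragments still reaches the right-hand side; the remaining FDs each lie inside some fragment. All dependencies are preserved.

lossy but dependency-preserving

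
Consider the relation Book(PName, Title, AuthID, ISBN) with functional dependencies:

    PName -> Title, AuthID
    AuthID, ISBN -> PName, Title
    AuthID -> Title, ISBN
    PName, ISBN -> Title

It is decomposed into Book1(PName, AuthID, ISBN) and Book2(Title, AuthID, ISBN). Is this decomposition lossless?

Yes

Common attributes: Book1 ∩ Book2 = {AuthID, ISBN}.
Closure of {AuthID, ISBN}: AuthID, ISBN → PName, Title applies, adding PName, Title. So (AuthID, ISBN)⁺ = {PName, Title, AuthID, ISBN}.
This closure contains every attribute of Book1, so Book1 ∩ Book2 → Book1. The join is lossless.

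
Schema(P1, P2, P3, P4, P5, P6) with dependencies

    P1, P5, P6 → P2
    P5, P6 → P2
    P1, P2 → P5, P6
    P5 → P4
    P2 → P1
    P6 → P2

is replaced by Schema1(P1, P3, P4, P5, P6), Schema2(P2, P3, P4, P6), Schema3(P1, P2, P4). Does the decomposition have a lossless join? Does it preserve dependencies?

Lossless test (chase): Rows 2 and 3 agree on P2; apply P2→P1 and equate their P1 entries. Rows 1 and 2 agree on P6; apply P6→P2 and equate their P2 entries. Rows 1 and 2 agree on P1, P2; apply P1, P2→P5, P6 and equate their P5, P6 entries. Rows 1 and 3 agree on P1, P2; apply P1, P2→P5, P6 and equate their P5, P6 entries. Row 1 is now all distinguished symbols — the join is lossless.
Dependency preservation: P1, P5, P6 → P2; P5, P6 → P2; P1, P2 → P5, P6 are not contained in any single fragment, but the restricted closure of each left-hand side across the fragments still reaches the right-hand side; the remaining FDs each lie inside some fragment. All dependencies are preserved.

lossless and dependency-preserving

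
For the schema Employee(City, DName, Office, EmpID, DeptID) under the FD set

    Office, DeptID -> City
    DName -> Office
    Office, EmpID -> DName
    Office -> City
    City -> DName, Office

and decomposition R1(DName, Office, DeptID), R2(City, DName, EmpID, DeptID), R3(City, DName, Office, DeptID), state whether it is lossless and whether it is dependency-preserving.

lossless and dependency-preserving

Lossless test (chase): Rows 1 and 3 agree on Office, DeptID; apply Office, DeptID→City and equate their City entries. Rows 1 and 2 agree on DName; apply DName→Office and equate their Office entries. Row 2 is now all distinguished symbols — the join is lossless.
Dependency preservation: Office, EmpID → DName is not contained in any single fragment, but the restricted closure of its left-hand side across the fragments still reaches the right-hand side; the remaining FDs each lie inside some fragment. All dependencies are preserved.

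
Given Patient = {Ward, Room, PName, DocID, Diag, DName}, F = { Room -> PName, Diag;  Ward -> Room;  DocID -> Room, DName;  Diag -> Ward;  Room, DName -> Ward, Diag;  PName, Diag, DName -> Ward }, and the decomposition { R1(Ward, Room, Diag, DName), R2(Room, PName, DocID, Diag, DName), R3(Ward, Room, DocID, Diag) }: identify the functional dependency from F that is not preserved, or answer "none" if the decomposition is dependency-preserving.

none

Room → PName, Diag lies within R2.
Ward → Room lies within R1.
DocID → Room, DName lies within R2.
Diag → Ward lies within R1.
Room, DName → Ward, Diag lies within R1.
PName, Diag, DName → Ward: restricted closure across fragments reaches Ward.
Every dependency is enforceable on the fragments, so the decomposition is dependency-preserving.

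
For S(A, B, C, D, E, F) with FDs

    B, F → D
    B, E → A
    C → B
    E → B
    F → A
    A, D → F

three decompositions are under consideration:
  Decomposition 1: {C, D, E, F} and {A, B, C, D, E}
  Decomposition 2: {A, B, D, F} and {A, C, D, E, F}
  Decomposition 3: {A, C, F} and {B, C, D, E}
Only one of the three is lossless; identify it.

Decomposition 1: common = {C, D, E}, closure = {A, B, C, D, E, F} → lossless.
Decomposition 2: common = {A, D, F}, closure = {A, D, F} → lossy.
Decomposition 3: common = {C}, closure = {B, C} → lossy.

Decomposition 1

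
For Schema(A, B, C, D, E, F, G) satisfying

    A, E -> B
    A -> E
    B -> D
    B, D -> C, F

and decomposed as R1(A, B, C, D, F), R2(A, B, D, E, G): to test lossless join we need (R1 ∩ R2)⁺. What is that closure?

R1 ∩ R2 = {A, B, D}.
A → E applies, adding E
B, D → C, F applies, adding C, F
Closure: {A, B, C, D, E, F}.

A, B, C, D, E, F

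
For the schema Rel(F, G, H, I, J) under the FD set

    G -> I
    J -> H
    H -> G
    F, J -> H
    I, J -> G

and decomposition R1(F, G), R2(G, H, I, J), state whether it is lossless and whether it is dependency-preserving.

lossy but dependency-preserving

Lossless test: (G)⁺ = {G, I}, which is a superkey of neither fragment — lossy.
Dependency preservation: F, J → H is not contained in any single fragment, but the restricted closure of its left-hand side across the fragments still reaches the right-hand side; the remaining FDs each lie inside some fragment. All dependencies are preserved.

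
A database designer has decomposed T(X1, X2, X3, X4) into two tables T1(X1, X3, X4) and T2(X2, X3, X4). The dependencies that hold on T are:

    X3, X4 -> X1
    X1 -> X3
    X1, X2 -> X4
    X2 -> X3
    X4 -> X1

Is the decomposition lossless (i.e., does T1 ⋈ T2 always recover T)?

Yes

Common attributes: T1 ∩ T2 = {X3, X4}.
Closure of {X3, X4}: X3, X4 → X1 applies, adding X1. So (X3, X4)⁺ = {X1, X3, X4}.
This closure contains every attribute of T1, so T1 ∩ T2 → T1. The join is lossless.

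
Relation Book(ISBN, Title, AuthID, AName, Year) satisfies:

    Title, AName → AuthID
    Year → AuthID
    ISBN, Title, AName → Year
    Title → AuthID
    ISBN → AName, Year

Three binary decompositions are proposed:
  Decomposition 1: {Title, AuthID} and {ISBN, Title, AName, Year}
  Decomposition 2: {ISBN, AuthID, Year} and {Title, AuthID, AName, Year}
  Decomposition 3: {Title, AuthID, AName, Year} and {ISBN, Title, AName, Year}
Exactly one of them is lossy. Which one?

Decomposition 1: common = {Title}, closure = {Title, AuthID} → lossless.
Decomposition 2: common = {AuthID, Year}, closure = {AuthID, Year} → lossy.
Decomposition 3: common = {Title, AName, Year}, closure = {Title, AuthID, AName, Year} → lossless.

Decomposition 2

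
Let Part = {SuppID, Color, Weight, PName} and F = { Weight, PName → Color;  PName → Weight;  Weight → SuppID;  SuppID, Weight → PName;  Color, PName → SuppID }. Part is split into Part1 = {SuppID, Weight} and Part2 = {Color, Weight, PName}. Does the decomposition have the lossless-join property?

Yes

Common attributes: Part1 ∩ Part2 = {Weight}.
Closure of {Weight}: Weight → SuppID applies, adding SuppID; SuppID, Weight → PName applies, adding PName; Weight, PName → Color applies, adding Color. So (Weight)⁺ = {SuppID, Color, Weight, PName}.
This closure contains every attribute of Part1, so Part1 ∩ Part2 → Part1. The join is lossless.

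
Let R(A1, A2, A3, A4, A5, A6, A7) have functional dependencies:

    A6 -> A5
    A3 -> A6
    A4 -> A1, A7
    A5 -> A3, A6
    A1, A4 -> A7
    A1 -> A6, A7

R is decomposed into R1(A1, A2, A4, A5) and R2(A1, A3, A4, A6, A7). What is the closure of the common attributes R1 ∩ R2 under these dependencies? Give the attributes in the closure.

A1, A3, A4, A5, A6, A7

R1 ∩ R2 = {A1, A4}.
A4 → A1, A7 applies, adding A7
A1 → A6, A7 applies, adding A6
A6 → A5 applies, adding A5
A5 → A3, A6 applies, adding A3
Closure: {A1, A3, A4, A5, A6, A7}.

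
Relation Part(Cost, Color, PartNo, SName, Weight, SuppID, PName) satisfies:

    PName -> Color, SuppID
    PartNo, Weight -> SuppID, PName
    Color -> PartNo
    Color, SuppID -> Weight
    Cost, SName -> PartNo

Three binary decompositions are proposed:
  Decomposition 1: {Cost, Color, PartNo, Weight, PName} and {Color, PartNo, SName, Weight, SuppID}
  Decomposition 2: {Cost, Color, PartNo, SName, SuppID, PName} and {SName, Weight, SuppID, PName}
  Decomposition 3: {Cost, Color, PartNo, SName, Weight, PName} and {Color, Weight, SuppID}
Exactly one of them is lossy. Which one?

Decomposition 1

Decomposition 1: common = {Color, PartNo, Weight}, closure = {Color, PartNo, Weight, SuppID, PName} → lossy.
Decomposition 2: common = {SName, SuppID, PName}, closure = {Color, PartNo, SName, Weight, SuppID, PName} → lossless.
Decomposition 3: common = {Color, Weight}, closure = {Color, PartNo, Weight, SuppID, PName} → lossless.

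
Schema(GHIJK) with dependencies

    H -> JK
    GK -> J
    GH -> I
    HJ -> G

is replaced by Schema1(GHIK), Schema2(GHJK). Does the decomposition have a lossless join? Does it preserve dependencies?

lossless and dependency-preserving

Lossless test: (GHK)⁺ = {GHIJK}, which contains all of one fragment — lossless.
Dependency preservation: every FD's attributes lie within a single fragment, so each can be enforced locally — preserved.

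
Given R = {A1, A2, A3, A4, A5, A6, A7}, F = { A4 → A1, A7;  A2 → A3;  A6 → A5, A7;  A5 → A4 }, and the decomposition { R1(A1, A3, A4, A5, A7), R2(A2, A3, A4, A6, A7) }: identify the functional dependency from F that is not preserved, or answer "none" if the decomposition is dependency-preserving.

Check A6 → A5, A7: no single fragment contains all of {A5, A6, A7}, and the restricted closure of {A6} across the fragments never reaches {A5, A7}.
A4 → A1, A7 is preserved.
A2 → A3 is preserved.
A5 → A4 is preserved.

A6 → A5, A7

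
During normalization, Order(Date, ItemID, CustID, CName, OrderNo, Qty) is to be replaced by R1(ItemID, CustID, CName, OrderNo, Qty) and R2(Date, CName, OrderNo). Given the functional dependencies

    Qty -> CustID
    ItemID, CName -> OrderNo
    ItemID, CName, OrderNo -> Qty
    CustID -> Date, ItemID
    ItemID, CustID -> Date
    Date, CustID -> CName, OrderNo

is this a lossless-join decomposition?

Common attributes: R1 ∩ R2 = {CName, OrderNo}.
No dependency enlarges {CName, OrderNo}, so (CName, OrderNo)⁺ = {CName, OrderNo}.
The closure contains neither all of R1 = {ItemID, CustID, CName, OrderNo, Qty} nor all of R2 = {Date, CName, OrderNo}, so the common attributes are not a superkey of either fragment. The join is lossy.

No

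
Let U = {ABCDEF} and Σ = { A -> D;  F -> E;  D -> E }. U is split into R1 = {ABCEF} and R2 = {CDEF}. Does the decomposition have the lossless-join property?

No

Common attributes: R1 ∩ R2 = {CEF}.
No dependency enlarges {CEF}, so (CEF)⁺ = {CEF}.
The closure contains neither all of R1 = {ABCEF} nor all of R2 = {CDEF}, so the common attributes are not a superkey of either fragment. The join is lossy.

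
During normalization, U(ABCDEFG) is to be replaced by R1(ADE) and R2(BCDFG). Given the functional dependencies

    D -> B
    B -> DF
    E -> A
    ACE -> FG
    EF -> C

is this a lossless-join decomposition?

Common attributes: R1 ∩ R2 = {D}.
Closure of {D}: D → B applies, adding B; B → DF applies, adding F. So (D)⁺ = {BDF}.
The closure contains neither all of R1 = {ADE} nor all of R2 = {BCDFG}, so the common attributes are not a superkey of either fragment. The join is lossy.

No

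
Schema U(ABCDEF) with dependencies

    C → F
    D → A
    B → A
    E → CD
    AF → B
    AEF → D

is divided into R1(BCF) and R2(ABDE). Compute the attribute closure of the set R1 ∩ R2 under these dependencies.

R1 ∩ R2 = {B}.
B → A applies, adding A
Closure: {AB}.

AB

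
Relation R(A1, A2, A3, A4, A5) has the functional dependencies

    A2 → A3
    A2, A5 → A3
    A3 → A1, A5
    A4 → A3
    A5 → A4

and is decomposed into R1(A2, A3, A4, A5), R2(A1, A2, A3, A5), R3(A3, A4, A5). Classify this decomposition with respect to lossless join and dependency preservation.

lossless and dependency-preserving

Lossless test (chase): Rows 1 and 2 agree on A3; apply A3→A1, A5 and equate their A1, A5 entries. Rows 1 and 3 agree on A3; apply A3→A1, A5 and equate their A1, A5 entries. Rows 1 and 2 agree on A5; apply A5→A4 and equate their A4 entries. Row 1 is now all distinguished symbols — the join is lossless.
Dependency preservation: every FD's attributes lie within a single fragment, so each can be enforced locally — preserved.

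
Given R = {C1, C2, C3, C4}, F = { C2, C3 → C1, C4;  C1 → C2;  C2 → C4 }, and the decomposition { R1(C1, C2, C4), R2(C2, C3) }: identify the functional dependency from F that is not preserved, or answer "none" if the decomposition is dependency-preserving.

C2, C3 → C1, C4

Check C2, C3 → C1, C4: no single fragment contains all of {C1, C2, C3, C4}, and the restricted closure of {C2, C3} across the fragments never reaches {C1, C4}.
C1 → C2 is preserved.
C2 → C4 is preserved.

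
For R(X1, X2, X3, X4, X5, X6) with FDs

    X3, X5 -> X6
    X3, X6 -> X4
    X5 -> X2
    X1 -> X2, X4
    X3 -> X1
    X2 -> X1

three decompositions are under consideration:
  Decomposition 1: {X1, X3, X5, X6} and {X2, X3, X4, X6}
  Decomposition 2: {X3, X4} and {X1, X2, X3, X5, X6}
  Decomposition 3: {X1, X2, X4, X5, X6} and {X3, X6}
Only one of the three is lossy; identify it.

Decomposition 3

Decomposition 1: common = {X3, X6}, closure = {X1, X2, X3, X4, X6} → lossless.
Decomposition 2: common = {X3}, closure = {X1, X2, X3, X4} → lossless.
Decomposition 3: common = {X6}, closure = {X6} → lossy.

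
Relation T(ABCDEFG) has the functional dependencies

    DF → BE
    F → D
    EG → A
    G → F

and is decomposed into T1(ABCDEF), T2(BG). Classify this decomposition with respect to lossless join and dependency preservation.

lossy and not dependency-preserving

Lossless test: (B)⁺ = {B}, which is a superkey of neither fragment — lossy.
Dependency preservation: the restricted closure of {EG} across the fragments never reaches {A}, so EG → A cannot be enforced without a join — not preserved.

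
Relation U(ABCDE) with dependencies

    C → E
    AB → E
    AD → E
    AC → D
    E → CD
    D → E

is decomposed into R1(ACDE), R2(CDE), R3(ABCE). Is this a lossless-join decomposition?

Chase test. Columns are ABCDE; row i has aⱼ where attribute j ∈ Ri, else bᵢⱼ.
Initial tableau (one row per fragment):
  row 1: a1 b12 a3 a4 a5
  row 2: b21 b22 a3 a4 a5
  row 3: a1 a2 a3 b34 a5
Rows 1 and 3 agree on AC; apply AC→D and equate their D entries.
Row 3 is now all distinguished symbols — the join is lossless.

Yes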